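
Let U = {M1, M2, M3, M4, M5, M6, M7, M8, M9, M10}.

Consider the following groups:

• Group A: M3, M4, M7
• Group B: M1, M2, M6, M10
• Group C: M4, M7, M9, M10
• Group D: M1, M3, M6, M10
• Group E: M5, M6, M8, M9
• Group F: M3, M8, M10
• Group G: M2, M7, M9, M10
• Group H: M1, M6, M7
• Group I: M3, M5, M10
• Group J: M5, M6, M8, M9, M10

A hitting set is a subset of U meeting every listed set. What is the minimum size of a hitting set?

3

The 3 points {M3, M6, M9} hit every group.
No choice of 2 points meets every group, so 3 is the minimum.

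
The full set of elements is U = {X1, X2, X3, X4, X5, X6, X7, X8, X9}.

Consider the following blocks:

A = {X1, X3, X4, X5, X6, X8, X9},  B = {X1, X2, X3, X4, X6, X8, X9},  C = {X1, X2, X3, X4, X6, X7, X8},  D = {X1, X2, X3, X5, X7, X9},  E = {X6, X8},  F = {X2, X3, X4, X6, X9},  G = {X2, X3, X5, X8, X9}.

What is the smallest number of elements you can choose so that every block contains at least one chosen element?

2

Take H = {X2, X6}. Each listed block contains at least one of these, so H is a hitting set of size 2.
The blocks D, E are pairwise disjoint, so any hitting set needs a separate element for each — at least 2. Hence 2 is optimal.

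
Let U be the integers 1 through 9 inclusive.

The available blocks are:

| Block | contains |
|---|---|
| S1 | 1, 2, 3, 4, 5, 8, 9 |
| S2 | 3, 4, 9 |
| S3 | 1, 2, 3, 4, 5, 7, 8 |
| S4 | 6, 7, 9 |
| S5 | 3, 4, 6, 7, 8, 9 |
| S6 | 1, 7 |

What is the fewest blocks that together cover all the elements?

Take {S1, S4}. Their union is {1, 2, 3, 4, 5, 6, 7, 8, 9}, which is all 9 elements.
No single block has all 9 elements (the largest, S1, has 7), so 2 is optimal.

2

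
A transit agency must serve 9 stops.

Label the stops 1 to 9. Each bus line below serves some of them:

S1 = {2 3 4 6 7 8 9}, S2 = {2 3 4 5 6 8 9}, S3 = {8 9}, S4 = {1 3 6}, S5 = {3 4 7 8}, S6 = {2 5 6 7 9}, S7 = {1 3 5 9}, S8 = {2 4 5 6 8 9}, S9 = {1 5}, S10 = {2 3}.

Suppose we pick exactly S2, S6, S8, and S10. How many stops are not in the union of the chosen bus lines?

1

Union of S2, S6, S8, S10 = {2, 3, 4, 5, 6, 7, 8, 9}.
Not covered: 1 — 1 stop.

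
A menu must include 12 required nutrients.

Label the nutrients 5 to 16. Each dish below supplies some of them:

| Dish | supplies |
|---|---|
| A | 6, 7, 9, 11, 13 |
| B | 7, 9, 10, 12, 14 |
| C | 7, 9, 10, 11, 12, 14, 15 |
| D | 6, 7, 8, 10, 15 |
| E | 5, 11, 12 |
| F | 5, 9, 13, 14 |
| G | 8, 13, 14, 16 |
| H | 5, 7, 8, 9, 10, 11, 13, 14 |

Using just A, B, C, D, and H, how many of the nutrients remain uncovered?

Union of A, B, C, D, H = {5, 6, 7, 8, 9, 10, 11, 12, 13, 14, 15}.
Not covered: 16 — 1 nutrient.

1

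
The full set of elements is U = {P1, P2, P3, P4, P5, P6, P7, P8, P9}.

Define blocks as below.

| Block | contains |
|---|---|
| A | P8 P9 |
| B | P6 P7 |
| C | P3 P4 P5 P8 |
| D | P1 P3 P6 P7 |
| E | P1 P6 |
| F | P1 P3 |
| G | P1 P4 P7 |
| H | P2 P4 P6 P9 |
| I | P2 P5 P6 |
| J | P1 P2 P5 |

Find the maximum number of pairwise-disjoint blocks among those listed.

3

A, B, F are pairwise disjoint (A={P8,P9}; B={P6,P7}; F={P1,P3}).
Every remaining block overlaps one of these, and no 4 of the listed blocks are pairwise disjoint, so 3 is the maximum.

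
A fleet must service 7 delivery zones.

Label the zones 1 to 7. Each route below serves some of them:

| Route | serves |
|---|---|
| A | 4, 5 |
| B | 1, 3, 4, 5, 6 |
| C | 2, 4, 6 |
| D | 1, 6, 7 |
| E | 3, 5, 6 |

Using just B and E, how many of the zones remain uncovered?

2

Union of B, E = {1, 3, 4, 5, 6}.
Not covered: 2, 7 — 2 zones.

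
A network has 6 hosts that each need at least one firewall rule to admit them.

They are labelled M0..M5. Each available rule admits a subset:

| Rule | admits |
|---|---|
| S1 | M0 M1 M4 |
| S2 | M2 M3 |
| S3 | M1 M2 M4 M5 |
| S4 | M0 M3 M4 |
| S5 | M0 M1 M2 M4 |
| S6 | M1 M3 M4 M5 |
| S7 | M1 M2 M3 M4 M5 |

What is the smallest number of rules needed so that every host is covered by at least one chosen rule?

S3 and S4 together: S3 ∪ S4 = {M0, M1, M2, M3, M4, M5} — every host is covered.
No single rule has all 6 hosts (the largest, S7, has 5), so 2 is optimal.

2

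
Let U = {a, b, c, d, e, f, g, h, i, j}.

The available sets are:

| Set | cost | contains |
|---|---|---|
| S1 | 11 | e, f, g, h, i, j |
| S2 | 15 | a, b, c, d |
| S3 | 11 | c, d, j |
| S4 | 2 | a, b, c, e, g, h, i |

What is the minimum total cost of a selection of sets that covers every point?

S1, S3, S4 together cover every point (S1 ∪ S3 ∪ S4 = {a, b, c, d, e, f, g, h, i, j}); total cost 11 + 11 + 2 = 24.
No covering selection has total cost below 24.

24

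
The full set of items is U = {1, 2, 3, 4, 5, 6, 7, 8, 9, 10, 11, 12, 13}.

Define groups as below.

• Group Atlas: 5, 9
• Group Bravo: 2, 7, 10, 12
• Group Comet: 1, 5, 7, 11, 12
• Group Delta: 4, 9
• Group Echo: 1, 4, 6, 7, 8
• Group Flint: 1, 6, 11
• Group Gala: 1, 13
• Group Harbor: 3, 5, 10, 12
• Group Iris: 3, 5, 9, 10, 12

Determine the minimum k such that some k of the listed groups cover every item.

5

Bravo and Echo and Flint and Gala and Iris together: Bravo ∪ Echo ∪ Flint ∪ Gala ∪ Iris = {1, 2, 3, 4, 5, 6, 7, 8, 9, 10, 11, 12, 13} — every item is covered.
No 4 of the 9 groups cover everything (all 126 combinations miss at least one item), so 5 is optimal.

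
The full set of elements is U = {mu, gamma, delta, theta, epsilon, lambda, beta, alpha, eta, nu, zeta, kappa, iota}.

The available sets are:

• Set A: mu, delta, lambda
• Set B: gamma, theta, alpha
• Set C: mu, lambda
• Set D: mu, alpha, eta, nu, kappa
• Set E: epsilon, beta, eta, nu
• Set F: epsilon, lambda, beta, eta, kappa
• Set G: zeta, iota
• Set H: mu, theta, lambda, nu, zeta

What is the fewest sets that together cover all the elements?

A, B, F, G, and H cover everything between them: the union {mu, gamma, delta, theta, epsilon, lambda, beta, alpha, eta, nu, zeta, kappa, iota} is all of U.
No 4 of the 8 sets cover everything (all 70 combinations miss at least one element), so 5 is optimal.

5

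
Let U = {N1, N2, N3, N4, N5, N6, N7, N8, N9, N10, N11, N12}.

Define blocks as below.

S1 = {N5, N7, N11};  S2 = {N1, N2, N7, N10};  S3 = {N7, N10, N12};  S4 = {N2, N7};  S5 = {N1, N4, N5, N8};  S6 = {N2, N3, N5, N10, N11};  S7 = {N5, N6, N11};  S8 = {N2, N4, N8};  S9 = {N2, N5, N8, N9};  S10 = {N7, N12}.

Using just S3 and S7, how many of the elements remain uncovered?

Union of S3, S7 = {N5, N6, N7, N10, N11, N12}.
Not covered: N1, N2, N3, N4, N8, N9 — 6 elements.

6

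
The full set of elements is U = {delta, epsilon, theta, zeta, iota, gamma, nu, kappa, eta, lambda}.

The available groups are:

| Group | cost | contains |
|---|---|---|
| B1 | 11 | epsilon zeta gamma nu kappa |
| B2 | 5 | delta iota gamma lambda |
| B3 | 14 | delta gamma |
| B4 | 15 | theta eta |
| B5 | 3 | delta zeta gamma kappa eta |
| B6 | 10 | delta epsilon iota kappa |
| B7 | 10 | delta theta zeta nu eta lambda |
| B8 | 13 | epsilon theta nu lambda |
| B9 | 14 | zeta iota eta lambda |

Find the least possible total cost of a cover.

B2, B5, B8 together cover every element (B2 ∪ B5 ∪ B8 = {delta, epsilon, theta, zeta, iota, gamma, nu, kappa, eta, lambda}); total cost 5 + 3 + 13 = 21.
No covering selection has total cost below 21.

21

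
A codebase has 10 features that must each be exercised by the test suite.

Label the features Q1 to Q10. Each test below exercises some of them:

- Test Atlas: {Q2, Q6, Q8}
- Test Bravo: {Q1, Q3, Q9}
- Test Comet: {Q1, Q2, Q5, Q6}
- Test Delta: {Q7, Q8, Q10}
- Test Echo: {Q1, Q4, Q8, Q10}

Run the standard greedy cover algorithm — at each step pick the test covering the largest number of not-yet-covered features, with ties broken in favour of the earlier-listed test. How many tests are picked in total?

Greedy: pick Comet (covers 4 new) → pick Delta (covers 3 new) → pick Bravo (covers 2 new) → pick Echo (covers 1 new). Total picks: 4.

4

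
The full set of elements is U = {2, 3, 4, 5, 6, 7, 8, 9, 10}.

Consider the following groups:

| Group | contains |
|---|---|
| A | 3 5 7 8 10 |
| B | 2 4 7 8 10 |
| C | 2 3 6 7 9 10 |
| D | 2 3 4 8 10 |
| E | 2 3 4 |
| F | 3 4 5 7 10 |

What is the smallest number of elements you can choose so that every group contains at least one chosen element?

Take H = {2, 7}. Each listed group contains at least one of these, so H is a hitting set of size 2.
No single element lies in every group, so at least 2 are needed and 2 is optimal.

2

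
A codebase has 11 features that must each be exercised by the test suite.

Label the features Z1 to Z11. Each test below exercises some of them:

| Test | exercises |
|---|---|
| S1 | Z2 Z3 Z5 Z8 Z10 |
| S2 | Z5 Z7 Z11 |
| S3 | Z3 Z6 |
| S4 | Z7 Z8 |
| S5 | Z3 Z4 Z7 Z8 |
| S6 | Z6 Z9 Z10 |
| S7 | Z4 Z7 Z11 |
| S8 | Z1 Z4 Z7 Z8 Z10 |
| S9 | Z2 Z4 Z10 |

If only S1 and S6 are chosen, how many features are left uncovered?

Union of S1, S6 = {Z2, Z3, Z5, Z6, Z8, Z9, Z10}.
Not covered: Z1, Z4, Z7, Z11 — 4 features.

4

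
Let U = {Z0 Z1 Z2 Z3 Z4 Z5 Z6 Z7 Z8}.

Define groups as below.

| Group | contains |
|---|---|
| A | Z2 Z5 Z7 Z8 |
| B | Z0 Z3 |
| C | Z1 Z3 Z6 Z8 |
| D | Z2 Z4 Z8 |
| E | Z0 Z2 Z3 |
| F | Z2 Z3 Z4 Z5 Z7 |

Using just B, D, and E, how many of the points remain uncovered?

Union of B, D, E = {Z0, Z2, Z3, Z4, Z8}.
Not covered: Z1, Z5, Z6, Z7 — 4 points.

4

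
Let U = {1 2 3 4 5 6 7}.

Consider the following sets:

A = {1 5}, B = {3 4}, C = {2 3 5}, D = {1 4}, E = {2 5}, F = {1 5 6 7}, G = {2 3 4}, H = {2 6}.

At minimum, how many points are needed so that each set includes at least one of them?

The 3 points {4, 5, 6} hit every set.
The sets A, B, H are pairwise disjoint, so any hitting set needs a separate point for each — at least 3. Hence 3 is optimal.

3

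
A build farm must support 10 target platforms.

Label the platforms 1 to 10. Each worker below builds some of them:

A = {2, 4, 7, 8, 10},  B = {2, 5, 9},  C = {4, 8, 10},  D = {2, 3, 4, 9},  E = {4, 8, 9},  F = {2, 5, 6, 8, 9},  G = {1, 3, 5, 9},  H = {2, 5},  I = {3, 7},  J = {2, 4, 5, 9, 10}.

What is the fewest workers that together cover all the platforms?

A and F and G together: A ∪ F ∪ G = {1, 2, 3, 4, 5, 6, 7, 8, 9, 10} — every platform is covered.
Only G contains 1, so G is forced; the remaining 6 platforms need at least 2 more workers (each remaining worker adds at most 5) — so at least 3 workers are needed, and 3 is optimal.

3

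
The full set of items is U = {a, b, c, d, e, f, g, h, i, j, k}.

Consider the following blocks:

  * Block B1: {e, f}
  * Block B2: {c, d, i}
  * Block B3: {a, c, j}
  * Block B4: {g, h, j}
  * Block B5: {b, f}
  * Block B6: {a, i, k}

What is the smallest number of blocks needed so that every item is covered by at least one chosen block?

B1, B2, B4, B5, and B6 cover everything between them: the union {a, b, c, d, e, f, g, h, i, j, k} is all of U.
No 4 of the 6 blocks cover everything (all 15 combinations miss at least one item), so 5 is optimal.

5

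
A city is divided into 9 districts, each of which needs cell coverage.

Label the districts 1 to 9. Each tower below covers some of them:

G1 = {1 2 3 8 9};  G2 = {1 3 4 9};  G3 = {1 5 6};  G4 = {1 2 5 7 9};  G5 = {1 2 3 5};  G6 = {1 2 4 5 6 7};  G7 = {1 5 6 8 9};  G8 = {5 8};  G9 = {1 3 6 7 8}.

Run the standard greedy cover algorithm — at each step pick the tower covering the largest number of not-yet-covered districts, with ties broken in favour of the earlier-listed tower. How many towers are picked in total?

2

Greedy: pick G6 (covers 6 new) → pick G1 (covers 3 new). Total picks: 2.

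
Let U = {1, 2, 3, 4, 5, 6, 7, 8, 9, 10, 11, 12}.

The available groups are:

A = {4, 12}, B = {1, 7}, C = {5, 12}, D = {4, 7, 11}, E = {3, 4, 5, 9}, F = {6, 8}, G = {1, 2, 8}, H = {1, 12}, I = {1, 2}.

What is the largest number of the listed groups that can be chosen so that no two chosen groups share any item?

C, D, F, I are pairwise disjoint (C={5,12}; D={4,7,11}; F={6,8}; I={1,2}).
Every remaining group overlaps one of these, and no 5 of the listed groups are pairwise disjoint, so 4 is the maximum.

4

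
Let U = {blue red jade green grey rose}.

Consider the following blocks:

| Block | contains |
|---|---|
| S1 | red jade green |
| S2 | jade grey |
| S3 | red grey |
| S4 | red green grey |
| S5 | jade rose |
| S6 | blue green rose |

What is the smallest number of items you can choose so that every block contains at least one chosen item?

The 3 items {red, jade, rose} hit every block.
No choice of 2 items meets every block, so 3 is the minimum.

3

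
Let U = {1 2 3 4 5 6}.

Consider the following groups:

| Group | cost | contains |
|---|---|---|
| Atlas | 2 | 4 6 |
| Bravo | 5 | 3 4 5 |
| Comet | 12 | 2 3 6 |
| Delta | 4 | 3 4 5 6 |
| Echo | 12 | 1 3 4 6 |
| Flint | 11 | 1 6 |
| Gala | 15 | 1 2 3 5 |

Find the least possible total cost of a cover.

17

Atlas, Gala together cover every element (Atlas ∪ Gala = {1, 2, 3, 4, 5, 6}); total cost 2 + 15 = 17.
The greedy pick Atlas, Delta, Gala costs 21; no covering selection beats 17.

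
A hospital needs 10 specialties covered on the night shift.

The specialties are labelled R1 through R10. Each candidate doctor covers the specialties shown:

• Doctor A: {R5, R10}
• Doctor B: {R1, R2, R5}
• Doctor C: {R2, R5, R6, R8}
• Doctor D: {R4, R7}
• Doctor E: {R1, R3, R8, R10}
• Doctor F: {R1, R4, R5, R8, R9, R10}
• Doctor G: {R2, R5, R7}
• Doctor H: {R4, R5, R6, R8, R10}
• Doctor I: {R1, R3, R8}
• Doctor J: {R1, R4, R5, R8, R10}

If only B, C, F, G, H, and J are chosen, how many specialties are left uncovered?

Union of B, C, F, G, H, J = {R1, R2, R4, R5, R6, R7, R8, R9, R10}.
Not covered: R3 — 1 specialty.

1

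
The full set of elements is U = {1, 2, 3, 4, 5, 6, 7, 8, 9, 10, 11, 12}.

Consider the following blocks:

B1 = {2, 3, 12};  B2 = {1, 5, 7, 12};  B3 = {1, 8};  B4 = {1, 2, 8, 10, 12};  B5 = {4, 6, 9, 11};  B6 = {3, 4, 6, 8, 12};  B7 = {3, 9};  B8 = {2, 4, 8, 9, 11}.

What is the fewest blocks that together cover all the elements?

B2, B4, B5, and B7 cover everything between them: the union {1, 2, 3, 4, 5, 6, 7, 8, 9, 10, 11, 12} is all of U.
No 3 of the 8 blocks cover everything (all 56 combinations miss at least one element), so 4 is optimal.

4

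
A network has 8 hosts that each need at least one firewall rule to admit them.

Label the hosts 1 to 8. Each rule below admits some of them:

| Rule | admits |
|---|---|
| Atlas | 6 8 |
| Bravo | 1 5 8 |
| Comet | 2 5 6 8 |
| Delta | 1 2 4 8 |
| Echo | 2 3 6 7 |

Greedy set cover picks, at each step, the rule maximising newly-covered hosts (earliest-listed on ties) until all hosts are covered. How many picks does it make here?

3

Greedy: pick Comet (covers 4 new) → pick Delta (covers 2 new) → pick Echo (covers 2 new). Total picks: 3.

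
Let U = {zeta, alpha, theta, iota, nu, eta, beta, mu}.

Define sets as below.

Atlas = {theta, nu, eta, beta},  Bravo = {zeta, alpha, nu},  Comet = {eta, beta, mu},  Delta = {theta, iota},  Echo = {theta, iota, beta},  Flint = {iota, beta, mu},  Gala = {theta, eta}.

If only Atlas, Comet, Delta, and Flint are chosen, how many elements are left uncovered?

Union of Atlas, Comet, Delta, Flint = {theta, iota, nu, eta, beta, mu}.
Not covered: zeta, alpha — 2 elements.

2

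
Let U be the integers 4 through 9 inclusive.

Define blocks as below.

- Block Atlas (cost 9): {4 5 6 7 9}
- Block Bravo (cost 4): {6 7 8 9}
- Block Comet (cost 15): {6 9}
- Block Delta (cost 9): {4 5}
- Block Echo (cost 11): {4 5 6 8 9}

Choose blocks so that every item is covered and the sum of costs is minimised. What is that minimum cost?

Bravo, Delta together cover every item (Bravo ∪ Delta = {4, 5, 6, 7, 8, 9}); total cost 4 + 9 = 13.
No covering selection has total cost below 13.

13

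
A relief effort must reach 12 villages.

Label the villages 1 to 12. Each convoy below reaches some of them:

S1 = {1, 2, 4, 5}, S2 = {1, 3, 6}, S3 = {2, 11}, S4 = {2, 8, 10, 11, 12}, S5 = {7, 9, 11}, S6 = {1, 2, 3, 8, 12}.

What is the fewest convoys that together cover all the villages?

S1 and S2 and S4 and S5 together: S1 ∪ S2 ∪ S4 ∪ S5 = {1, 2, 3, 4, 5, 6, 7, 8, 9, 10, 11, 12} — every village is covered.
Only S4 contains 10, so S4 is forced; the remaining 7 villages need at least 3 more convoys (each remaining convoy adds at most 3) — so at least 4 convoys are needed, and 4 is optimal.

4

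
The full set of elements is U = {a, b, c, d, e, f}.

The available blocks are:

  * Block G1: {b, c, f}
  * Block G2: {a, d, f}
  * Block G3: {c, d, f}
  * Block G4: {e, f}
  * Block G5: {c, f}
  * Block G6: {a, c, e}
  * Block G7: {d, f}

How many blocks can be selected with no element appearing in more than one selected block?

G6, G7 are pairwise disjoint (G6={a,c,e}; G7={d,f}).
Every remaining block overlaps one of these, and no 3 of the listed blocks are pairwise disjoint, so 2 is the maximum.

2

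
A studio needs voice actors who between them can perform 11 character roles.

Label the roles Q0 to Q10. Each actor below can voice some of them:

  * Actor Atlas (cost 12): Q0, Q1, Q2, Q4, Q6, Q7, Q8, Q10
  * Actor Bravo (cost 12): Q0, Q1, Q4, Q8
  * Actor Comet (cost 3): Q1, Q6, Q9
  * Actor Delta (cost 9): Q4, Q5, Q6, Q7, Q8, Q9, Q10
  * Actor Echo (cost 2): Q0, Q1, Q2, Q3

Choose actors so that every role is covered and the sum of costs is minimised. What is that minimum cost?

Delta, Echo together cover every role (Delta ∪ Echo = {Q0, Q1, Q2, Q3, Q4, Q5, Q6, Q7, Q8, Q9, Q10}); total cost 9 + 2 = 11.
No covering selection has total cost below 11.

11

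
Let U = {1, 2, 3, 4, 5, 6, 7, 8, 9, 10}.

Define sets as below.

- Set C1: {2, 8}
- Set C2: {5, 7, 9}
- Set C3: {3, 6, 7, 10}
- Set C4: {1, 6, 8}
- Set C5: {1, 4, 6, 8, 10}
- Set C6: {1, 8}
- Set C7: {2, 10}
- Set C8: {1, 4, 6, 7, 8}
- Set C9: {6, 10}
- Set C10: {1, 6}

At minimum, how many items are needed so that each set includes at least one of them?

4

H = {1, 5, 8, 10} meets every set (each contains at least one member of H), and |H| = 4.
No choice of 3 items meets every set, so 4 is the minimum.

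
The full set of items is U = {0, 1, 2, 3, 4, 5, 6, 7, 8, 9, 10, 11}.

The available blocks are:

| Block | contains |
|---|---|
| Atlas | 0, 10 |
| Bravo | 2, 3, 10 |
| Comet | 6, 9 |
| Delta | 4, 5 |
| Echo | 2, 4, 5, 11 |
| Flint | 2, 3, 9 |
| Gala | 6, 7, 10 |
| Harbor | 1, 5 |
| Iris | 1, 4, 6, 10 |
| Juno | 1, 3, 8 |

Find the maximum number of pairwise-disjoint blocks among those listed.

Atlas, Comet, Delta, Juno are pairwise disjoint (Atlas={0,10}; Comet={6,9}; Delta={4,5}; Juno={1,3,8}).
Every remaining block overlaps one of these, and no 5 of the listed blocks are pairwise disjoint, so 4 is the maximum.

4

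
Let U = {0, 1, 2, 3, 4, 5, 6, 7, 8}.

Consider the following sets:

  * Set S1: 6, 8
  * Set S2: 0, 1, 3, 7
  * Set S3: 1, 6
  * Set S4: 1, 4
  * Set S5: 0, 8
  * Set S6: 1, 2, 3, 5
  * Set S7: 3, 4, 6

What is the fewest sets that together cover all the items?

4

Take {S1, S2, S4, S6}. Their union is {0, 1, 2, 3, 4, 5, 6, 7, 8}, which is all 9 items.
Only S6 contains 2, so S6 is forced; the remaining 5 items need at least 3 more sets (each remaining set adds at most 2) — so at least 4 sets are needed, and 4 is optimal.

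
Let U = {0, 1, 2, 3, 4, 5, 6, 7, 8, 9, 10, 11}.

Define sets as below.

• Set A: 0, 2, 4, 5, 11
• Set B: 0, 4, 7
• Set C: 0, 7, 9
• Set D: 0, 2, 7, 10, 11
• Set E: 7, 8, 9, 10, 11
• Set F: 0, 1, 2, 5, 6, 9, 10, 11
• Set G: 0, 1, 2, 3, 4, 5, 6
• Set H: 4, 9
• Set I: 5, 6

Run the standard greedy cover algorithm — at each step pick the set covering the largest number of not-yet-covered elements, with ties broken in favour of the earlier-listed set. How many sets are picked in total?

4

Greedy: pick F (covers 8 new) → pick B (covers 2 new) → pick E (covers 1 new) → pick G (covers 1 new). Total picks: 4.
(The true minimum cover uses only 2 sets, so greedy is not optimal here.)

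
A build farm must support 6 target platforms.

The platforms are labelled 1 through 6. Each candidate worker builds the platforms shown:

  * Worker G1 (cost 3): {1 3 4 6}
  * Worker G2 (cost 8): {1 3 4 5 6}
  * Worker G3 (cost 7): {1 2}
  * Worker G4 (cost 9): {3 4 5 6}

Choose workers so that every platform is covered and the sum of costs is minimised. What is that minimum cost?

15

G2, G3 together cover every platform (G2 ∪ G3 = {1, 2, 3, 4, 5, 6}); total cost 8 + 7 = 15.
The greedy pick G1, G3, G2 costs 18; no covering selection beats 15.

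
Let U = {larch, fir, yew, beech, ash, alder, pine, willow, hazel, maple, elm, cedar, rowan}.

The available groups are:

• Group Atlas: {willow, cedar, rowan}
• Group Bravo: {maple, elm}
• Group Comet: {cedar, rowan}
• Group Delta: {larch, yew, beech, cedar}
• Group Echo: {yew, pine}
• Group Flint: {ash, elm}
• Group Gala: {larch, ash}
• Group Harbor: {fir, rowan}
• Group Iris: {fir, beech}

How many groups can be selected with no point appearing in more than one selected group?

5

Bravo, Comet, Echo, Gala, Iris are pairwise disjoint (Bravo={maple,elm}; Comet={cedar,rowan}; Echo={yew,pine}; Gala={larch,ash}; Iris={fir,beech}).
Every remaining group overlaps one of these, and no 6 of the listed groups are pairwise disjoint, so 5 is the maximum.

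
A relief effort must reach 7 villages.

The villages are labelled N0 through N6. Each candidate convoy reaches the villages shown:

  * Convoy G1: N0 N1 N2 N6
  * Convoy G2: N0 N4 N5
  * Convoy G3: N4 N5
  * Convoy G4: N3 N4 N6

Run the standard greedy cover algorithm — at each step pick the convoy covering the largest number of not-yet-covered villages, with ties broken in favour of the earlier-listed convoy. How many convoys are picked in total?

3

Greedy: pick G1 (covers 4 new) → pick G2 (covers 2 new) → pick G4 (covers 1 new). Total picks: 3.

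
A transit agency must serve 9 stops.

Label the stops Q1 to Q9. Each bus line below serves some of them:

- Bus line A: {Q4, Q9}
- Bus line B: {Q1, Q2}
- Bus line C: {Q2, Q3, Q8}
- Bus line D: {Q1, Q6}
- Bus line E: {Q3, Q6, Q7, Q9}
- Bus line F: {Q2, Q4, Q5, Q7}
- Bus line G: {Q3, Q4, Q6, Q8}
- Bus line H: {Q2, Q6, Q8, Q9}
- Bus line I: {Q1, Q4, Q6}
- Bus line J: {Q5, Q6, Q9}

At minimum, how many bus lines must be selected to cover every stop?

4

Take {C, E, I, J}. Their union is {Q1, Q2, Q3, Q4, Q5, Q6, Q7, Q8, Q9}, which is all 9 stops.
No 3 of the 10 bus lines cover everything (all 120 combinations miss at least one stop), so 4 is optimal.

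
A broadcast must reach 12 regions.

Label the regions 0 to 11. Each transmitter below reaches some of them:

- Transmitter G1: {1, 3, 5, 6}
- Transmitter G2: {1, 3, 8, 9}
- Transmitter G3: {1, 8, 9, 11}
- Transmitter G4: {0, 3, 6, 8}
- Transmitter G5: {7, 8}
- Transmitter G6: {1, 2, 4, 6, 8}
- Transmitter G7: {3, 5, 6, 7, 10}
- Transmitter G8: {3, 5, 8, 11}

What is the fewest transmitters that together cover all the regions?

G3 and G4 and G6 and G7 together: G3 ∪ G4 ∪ G6 ∪ G7 = {0, 1, 2, 3, 4, 5, 6, 7, 8, 9, 10, 11} — every region is covered.
Only G4 contains 0, so G4 is forced; the remaining 8 regions need at least 3 more transmitters (each remaining transmitter adds at most 3) — so at least 4 transmitters are needed, and 4 is optimal.

4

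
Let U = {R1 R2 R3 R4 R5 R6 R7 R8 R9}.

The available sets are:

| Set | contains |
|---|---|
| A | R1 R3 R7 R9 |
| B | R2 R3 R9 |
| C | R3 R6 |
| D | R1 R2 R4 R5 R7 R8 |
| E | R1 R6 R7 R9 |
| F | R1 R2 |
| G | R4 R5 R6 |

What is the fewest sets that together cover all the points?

3

A and C and D together: A ∪ C ∪ D = {R1, R2, R3, R4, R5, R6, R7, R8, R9} — every point is covered.
Only D contains R8, so D is forced; the remaining 3 points need at least 2 more sets (each remaining set adds at most 2) — so at least 3 sets are needed, and 3 is optimal.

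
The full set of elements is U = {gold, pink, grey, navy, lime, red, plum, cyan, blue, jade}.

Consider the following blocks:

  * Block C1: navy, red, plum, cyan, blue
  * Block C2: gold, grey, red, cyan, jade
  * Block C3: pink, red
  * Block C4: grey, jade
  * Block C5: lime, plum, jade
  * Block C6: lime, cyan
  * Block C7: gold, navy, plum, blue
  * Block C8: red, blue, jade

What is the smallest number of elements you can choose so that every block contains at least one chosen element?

4

The 4 elements {lime, red, plum, jade} hit every block.
The blocks C3, C4, C6, C7 are pairwise disjoint, so any hitting set needs a separate element for each — at least 4. Hence 4 is optimal.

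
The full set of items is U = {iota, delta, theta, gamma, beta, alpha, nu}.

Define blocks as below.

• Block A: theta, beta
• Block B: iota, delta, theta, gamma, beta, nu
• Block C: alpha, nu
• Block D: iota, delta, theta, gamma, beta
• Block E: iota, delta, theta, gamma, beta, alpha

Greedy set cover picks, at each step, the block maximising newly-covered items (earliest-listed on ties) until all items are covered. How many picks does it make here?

2

Greedy: pick B (covers 6 new) → pick C (covers 1 new). Total picks: 2.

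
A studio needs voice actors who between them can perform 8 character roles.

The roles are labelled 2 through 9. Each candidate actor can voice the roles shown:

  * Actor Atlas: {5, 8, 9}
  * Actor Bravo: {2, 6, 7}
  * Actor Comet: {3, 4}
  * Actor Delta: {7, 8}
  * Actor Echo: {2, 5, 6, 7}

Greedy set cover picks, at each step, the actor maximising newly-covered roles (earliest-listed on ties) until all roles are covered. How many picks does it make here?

3

Greedy: pick Echo (covers 4 new) → pick Atlas (covers 2 new) → pick Comet (covers 2 new). Total picks: 3.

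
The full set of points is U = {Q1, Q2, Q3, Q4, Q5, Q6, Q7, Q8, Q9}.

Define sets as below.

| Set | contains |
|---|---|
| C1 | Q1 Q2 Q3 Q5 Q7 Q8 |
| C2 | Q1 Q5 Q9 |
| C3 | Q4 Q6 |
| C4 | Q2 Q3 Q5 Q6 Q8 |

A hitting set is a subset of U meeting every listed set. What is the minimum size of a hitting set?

H = {Q4, Q5} meets every set (each contains at least one member of H), and |H| = 2.
The sets C2, C3 are pairwise disjoint, so any hitting set needs a separate point for each — at least 2. Hence 2 is optimal.

2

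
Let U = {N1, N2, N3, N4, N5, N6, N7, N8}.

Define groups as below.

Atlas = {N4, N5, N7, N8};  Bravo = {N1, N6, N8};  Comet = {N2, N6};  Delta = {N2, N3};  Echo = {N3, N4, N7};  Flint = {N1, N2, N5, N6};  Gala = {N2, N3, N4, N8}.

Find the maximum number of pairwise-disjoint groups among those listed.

Atlas, Delta are pairwise disjoint (Atlas={N4,N5,N7,N8}; Delta={N2,N3}).
Every remaining group overlaps one of these, and no 3 of the listed groups are pairwise disjoint, so 2 is the maximum.

2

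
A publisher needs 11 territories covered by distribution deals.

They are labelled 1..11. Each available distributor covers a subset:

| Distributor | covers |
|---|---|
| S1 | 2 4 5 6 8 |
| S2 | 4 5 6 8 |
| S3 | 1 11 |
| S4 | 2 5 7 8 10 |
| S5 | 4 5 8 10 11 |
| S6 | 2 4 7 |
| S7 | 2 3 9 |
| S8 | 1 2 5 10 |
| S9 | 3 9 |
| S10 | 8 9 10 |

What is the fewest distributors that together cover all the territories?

S2 and S3 and S4 and S9 together: S2 ∪ S3 ∪ S4 ∪ S9 = {1, 2, 3, 4, 5, 6, 7, 8, 9, 10, 11} — every territory is covered.
No 3 of the 10 distributors cover everything (all 120 combinations miss at least one territory), so 4 is optimal.

4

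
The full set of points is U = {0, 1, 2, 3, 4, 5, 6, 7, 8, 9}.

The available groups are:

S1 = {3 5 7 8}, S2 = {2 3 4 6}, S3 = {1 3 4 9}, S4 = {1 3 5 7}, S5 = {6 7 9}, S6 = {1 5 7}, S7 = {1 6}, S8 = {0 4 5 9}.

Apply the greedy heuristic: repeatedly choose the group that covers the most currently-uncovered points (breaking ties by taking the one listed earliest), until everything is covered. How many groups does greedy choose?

4

Greedy: pick S1 (covers 4 new) → pick S2 (covers 3 new) → pick S3 (covers 2 new) → pick S8 (covers 1 new). Total picks: 4.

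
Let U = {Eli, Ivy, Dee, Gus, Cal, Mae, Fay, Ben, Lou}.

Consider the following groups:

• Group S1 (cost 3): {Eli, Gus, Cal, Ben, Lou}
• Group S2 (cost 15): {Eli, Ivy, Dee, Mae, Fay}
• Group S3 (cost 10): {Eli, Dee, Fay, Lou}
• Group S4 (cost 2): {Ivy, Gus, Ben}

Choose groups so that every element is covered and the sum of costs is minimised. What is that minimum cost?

18

S1, S2 together cover every element (S1 ∪ S2 = {Eli, Ivy, Dee, Gus, Cal, Mae, Fay, Ben, Lou}); total cost 3 + 15 = 18.
The greedy pick S1, S4, S2 costs 20; no covering selection beats 18.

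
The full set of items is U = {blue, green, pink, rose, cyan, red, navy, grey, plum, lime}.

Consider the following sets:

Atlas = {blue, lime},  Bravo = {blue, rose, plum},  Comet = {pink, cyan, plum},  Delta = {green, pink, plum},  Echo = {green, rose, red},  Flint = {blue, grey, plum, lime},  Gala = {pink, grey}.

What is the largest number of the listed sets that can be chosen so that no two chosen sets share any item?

3

Atlas, Comet, Echo are pairwise disjoint (Atlas={blue,lime}; Comet={pink,cyan,plum}; Echo={green,rose,red}).
Every remaining set overlaps one of these, and no 4 of the listed sets are pairwise disjoint, so 3 is the maximum.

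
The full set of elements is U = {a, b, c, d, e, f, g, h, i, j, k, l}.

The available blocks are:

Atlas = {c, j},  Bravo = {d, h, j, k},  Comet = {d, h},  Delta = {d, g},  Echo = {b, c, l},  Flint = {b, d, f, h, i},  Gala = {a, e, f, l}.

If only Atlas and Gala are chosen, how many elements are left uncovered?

Union of Atlas, Gala = {a, c, e, f, j, l}.
Not covered: b, d, g, h, i, k — 6 elements.

6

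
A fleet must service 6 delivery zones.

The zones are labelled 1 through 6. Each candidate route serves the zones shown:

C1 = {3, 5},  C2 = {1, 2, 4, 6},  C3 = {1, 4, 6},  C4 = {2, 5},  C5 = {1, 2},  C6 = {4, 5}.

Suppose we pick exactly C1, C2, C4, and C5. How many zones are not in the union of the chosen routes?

Union of C1, C2, C4, C5 = {1, 2, 3, 4, 5, 6} — that's every zone, so 0 are uncovered.

0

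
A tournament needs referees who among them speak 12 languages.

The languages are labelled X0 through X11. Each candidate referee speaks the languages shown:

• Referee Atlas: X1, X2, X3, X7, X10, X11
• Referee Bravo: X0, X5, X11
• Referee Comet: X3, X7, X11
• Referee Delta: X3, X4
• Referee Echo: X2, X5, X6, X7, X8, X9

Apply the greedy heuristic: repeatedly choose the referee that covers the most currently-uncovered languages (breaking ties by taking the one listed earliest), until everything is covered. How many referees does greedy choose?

4

Greedy: pick Atlas (covers 6 new) → pick Echo (covers 4 new) → pick Bravo (covers 1 new) → pick Delta (covers 1 new). Total picks: 4.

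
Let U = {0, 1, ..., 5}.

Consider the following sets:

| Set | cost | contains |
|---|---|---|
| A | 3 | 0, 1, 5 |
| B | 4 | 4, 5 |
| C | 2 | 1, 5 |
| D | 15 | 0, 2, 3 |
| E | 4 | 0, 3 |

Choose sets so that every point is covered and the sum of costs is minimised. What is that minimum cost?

21

B, C, D together cover every point (B ∪ C ∪ D = {0, 1, 2, 3, 4, 5}); total cost 4 + 2 + 15 = 21.
The greedy pick A, B, E, D costs 26; no covering selection beats 21.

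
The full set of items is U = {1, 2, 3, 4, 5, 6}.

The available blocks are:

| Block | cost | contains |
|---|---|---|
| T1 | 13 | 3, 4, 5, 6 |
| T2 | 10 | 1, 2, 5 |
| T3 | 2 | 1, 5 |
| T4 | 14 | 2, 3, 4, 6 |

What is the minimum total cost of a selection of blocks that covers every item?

T3, T4 together cover every item (T3 ∪ T4 = {1, 2, 3, 4, 5, 6}); total cost 2 + 14 = 16.
No covering selection has total cost below 16.

16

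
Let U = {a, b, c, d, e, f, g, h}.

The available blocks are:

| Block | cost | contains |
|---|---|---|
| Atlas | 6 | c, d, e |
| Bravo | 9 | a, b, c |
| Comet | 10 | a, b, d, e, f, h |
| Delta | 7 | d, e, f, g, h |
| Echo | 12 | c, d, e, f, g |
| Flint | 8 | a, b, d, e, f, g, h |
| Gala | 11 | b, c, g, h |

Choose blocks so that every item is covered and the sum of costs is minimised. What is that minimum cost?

Atlas, Flint together cover every item (Atlas ∪ Flint = {a, b, c, d, e, f, g, h}); total cost 6 + 8 = 14.
No covering selection has total cost below 14.

14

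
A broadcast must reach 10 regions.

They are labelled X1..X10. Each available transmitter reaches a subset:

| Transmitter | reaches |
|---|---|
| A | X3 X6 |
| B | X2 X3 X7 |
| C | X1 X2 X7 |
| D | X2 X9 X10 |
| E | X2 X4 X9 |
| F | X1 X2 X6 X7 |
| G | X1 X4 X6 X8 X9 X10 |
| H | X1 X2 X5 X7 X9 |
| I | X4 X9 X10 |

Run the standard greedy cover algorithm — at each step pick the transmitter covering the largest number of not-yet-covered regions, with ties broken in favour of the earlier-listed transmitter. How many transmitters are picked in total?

3

Greedy: pick G (covers 6 new) → pick B (covers 3 new) → pick H (covers 1 new). Total picks: 3.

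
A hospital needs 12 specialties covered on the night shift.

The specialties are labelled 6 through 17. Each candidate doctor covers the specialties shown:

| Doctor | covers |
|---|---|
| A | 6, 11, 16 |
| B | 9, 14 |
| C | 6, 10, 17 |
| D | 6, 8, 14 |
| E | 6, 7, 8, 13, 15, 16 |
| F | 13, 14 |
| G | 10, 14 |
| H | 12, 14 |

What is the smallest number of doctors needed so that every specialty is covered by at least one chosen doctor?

5

A and B and C and E and H together: A ∪ B ∪ C ∪ E ∪ H = {6, 7, 8, 9, 10, 11, 12, 13, 14, 15, 16, 17} — every specialty is covered.
No 4 of the 8 doctors cover everything (all 70 combinations miss at least one specialty), so 5 is optimal.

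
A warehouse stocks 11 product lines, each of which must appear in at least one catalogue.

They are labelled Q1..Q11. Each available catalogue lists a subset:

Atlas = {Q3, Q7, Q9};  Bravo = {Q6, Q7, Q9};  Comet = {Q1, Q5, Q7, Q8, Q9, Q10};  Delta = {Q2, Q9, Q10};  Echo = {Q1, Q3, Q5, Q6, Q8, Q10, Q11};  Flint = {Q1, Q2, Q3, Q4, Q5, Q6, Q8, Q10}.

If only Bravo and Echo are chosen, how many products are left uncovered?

2

Union of Bravo, Echo = {Q1, Q3, Q5, Q6, Q7, Q8, Q9, Q10, Q11}.
Not covered: Q2, Q4 — 2 products.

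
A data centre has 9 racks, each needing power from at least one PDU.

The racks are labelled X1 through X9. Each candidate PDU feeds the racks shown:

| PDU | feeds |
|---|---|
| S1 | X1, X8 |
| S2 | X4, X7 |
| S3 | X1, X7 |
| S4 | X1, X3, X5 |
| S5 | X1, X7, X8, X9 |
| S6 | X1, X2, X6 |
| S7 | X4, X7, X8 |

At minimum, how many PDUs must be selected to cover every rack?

4

S2 and S4 and S5 and S6 together: S2 ∪ S4 ∪ S5 ∪ S6 = {X1, X2, X3, X4, X5, X6, X7, X8, X9} — every rack is covered.
Only S5 contains X9, so S5 is forced; the remaining 5 racks need at least 3 more PDUs (each remaining PDU adds at most 2) — so at least 4 PDUs are needed, and 4 is optimal.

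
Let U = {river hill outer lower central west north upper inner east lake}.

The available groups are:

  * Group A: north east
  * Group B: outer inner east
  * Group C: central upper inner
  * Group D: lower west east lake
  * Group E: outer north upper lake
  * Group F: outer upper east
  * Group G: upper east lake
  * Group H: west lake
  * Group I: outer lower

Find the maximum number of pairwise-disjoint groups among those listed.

A, C, H, I are pairwise disjoint (A={north,east}; C={central,upper,inner}; H={west,lake}; I={outer,lower}).
Every remaining group overlaps one of these, and no 5 of the listed groups are pairwise disjoint, so 4 is the maximum.

4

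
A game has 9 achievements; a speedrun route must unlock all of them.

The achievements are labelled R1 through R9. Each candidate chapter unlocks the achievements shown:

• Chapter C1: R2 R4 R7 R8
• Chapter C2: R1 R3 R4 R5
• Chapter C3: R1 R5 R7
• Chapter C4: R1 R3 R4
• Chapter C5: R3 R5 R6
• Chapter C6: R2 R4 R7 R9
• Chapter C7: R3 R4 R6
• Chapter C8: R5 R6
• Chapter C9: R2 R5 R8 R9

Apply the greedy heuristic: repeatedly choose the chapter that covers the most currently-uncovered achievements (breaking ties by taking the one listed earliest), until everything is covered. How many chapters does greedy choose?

4

Greedy: pick C1 (covers 4 new) → pick C2 (covers 3 new) → pick C5 (covers 1 new) → pick C6 (covers 1 new). Total picks: 4.
(The true minimum cover uses only 3 chapters, so greedy is not optimal here.)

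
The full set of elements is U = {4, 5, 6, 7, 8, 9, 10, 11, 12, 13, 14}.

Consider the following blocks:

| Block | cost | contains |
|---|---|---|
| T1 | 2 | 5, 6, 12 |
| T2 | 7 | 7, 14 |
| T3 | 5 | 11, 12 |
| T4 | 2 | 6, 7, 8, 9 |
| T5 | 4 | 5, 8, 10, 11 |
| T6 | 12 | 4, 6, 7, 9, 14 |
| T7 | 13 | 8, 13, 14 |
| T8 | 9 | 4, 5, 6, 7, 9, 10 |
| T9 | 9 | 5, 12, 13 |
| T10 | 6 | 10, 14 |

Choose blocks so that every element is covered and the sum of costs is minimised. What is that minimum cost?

T5, T6, T9 together cover every element (T5 ∪ T6 ∪ T9 = {4, 5, 6, 7, 8, 9, 10, 11, 12, 13, 14}); total cost 4 + 12 + 9 = 25.
The greedy pick T4, T1, T5, T6, T9 costs 29; no covering selection beats 25.

25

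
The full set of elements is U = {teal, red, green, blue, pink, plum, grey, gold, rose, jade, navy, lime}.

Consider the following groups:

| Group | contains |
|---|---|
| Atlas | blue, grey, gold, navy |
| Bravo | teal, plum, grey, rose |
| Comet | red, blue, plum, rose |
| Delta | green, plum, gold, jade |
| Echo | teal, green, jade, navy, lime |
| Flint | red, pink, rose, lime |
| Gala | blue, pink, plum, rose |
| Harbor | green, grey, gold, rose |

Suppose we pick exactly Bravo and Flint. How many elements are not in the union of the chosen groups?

Union of Bravo, Flint = {teal, red, pink, plum, grey, rose, lime}.
Not covered: green, blue, gold, jade, navy — 5 elements.

5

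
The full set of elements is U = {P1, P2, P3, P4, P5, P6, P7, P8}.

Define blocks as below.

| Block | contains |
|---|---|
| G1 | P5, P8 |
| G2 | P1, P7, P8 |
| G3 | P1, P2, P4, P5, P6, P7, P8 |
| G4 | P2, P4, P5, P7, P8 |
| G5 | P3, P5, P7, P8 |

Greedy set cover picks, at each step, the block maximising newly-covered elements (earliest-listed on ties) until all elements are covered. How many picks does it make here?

Greedy: pick G3 (covers 7 new) → pick G5 (covers 1 new). Total picks: 2.

2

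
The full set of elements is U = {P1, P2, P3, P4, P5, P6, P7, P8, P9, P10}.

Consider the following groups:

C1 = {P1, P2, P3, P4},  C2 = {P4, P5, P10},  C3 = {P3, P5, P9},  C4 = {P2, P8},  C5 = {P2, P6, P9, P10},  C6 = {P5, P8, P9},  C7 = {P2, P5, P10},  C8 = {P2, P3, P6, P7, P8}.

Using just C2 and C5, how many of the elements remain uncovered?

4

Union of C2, C5 = {P2, P4, P5, P6, P9, P10}.
Not covered: P1, P3, P7, P8 — 4 elements.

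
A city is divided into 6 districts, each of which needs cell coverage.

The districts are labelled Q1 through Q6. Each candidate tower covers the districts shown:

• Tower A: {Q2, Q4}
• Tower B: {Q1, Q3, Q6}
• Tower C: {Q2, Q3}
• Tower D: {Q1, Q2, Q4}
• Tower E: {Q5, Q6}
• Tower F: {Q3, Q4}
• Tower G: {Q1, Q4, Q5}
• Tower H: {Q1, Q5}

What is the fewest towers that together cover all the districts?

Take {A, B, E}. Their union is {Q1, Q2, Q3, Q4, Q5, Q6}, which is all 6 districts.
No 2 of the 8 towers cover everything (all 28 combinations miss at least one district), so 3 is optimal.

3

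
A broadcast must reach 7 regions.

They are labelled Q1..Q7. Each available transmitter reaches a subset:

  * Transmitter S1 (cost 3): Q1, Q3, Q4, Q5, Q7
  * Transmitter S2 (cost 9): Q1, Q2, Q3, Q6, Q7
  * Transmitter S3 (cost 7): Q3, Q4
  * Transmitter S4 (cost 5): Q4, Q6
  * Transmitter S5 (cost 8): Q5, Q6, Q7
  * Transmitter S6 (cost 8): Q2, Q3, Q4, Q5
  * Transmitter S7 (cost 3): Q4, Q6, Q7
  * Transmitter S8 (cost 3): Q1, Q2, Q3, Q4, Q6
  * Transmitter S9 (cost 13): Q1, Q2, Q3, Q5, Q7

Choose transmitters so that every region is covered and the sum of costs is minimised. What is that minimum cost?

S1, S8 together cover every region (S1 ∪ S8 = {Q1, Q2, Q3, Q4, Q5, Q6, Q7}); total cost 3 + 3 = 6.
No covering selection has total cost below 6.

6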